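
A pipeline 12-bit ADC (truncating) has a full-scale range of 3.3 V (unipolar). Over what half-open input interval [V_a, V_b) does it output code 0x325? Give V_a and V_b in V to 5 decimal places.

[0.64856 V, 0.64937 V)

LSB = 3.3/2^12 = 0.806 mV.
Code 0x325 = 805 decimal.
V_a = V_low + 805·LSB = 0.64856 V; V_b = V_low + 806·LSB = 0.649365 V.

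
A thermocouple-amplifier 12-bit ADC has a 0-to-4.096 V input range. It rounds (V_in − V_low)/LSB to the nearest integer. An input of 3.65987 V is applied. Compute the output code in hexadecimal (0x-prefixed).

With 4096 levels over 4.096 V, one step is 1.000 mV.
(3.65987 − 0) / 0.001 = 3659.870 LSBs.
Round → code 3660.
In hexadecimal (0x-prefixed): 0xE4C.

code 0xE4C (decimal 3660)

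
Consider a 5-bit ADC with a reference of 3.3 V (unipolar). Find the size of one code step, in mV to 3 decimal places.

103.125 mV

Full-scale span = 3.3 V.
LSB = 3.3 / 2^5 = 3.3 / 32 = 0.103125 V = 103.125 mV.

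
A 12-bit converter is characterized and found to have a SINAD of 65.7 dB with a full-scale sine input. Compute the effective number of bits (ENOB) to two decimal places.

10.62 bits

ENOB = (SINAD − 1.76) / 6.02 = (65.7 − 1.76)/6.02 = 10.621.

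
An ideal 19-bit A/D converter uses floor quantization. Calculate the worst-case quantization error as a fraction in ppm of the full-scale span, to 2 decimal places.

1.91 ppm

Truncating → worst-case error = 1 LSB = V_FS/2^19, so 1e+06/524288 = 1.90735 ppm of full scale.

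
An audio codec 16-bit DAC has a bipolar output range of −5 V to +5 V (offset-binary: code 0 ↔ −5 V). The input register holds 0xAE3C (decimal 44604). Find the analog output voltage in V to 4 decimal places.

LSB = 10 V / 2^16 = 152.59 µV.
Code 0xAE3C = 44604 decimal.
V_out = (−5) + 44604 × 0.000152588 V = 1.80603 V.

1.8060 V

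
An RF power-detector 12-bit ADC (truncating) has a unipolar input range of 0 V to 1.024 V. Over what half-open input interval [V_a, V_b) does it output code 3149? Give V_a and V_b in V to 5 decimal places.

LSB = 1.024/2^12 = 250.00 µV.
V_a = V_low + 3149·LSB = 0.78725 V; V_b = V_low + 3150·LSB = 0.7875 V.

[0.78725 V, 0.78750 V)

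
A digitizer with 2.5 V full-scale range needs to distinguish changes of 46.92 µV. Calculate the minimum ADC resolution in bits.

Number of steps required ≥ 2.5 V / 46.92 µV = 53282.18.
Need 2^N ≥ 53282.18; 2^15 = 32768, 2^16 = 65536.
Minimum N = 16.

16 bits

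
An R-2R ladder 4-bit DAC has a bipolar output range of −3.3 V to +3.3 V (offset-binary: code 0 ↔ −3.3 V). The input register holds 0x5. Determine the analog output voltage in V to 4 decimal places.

LSB = 6.6 V / 2^4 = 412.500 mV.
Code 0x5 = 5 decimal.
V_out = (−3.3) + 5 × 0.4125 V = -1.2375 V.

-1.2375 V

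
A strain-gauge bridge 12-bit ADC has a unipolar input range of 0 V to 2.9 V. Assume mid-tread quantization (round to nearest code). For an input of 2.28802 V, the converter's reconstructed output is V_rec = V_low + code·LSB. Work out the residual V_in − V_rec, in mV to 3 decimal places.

Step size: 2.9 V ÷ 2^12 = 0.708 mV.
Scaled input = 3231.6310 LSBs, so code = 3232.
Reconstructed: 2.2882812 V.
V_in − V_rec = -0.00026125 V = -0.261 mV.

-0.261 mV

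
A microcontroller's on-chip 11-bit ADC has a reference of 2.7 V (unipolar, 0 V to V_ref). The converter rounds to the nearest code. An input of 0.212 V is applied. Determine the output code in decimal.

code 161

LSB = 2.7 V / 2048 = 1.318 mV.
(0.212 − 0) / 0.00131836 = 160.806 LSBs.
So the output code is 161.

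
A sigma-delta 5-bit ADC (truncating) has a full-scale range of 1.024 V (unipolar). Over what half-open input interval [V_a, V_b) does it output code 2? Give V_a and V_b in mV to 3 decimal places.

[64.000 mV, 96.000 mV)

LSB = 1.024/2^5 = 32.000 mV.
V_a = V_low + 2·LSB = 0.064 V; V_b = V_low + 3·LSB = 0.096 V.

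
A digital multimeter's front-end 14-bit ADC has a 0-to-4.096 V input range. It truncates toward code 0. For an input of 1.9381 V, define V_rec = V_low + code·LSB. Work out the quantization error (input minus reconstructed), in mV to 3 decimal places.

One LSB is 4.096 V / 16384 = 250.00 µV.
(V_in − V_low)/LSB = (1.9381 − 0)/0.00025 = 7752.4000 → code 7752 (floor).
Code 7752 maps back to 0 + 7752×0.00025 V = 1.938 V.
Error = 1.9381 − 1.938 = 0.0001 V = 0.100 mV.

0.100 mV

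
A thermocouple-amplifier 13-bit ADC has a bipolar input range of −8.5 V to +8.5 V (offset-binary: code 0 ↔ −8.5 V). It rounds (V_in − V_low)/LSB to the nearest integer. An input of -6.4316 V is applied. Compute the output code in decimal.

code 997

LSB = 17 V / 8192 = 2.075 mV.
Input sits at 996.725 steps above V_low.
Round → code 997.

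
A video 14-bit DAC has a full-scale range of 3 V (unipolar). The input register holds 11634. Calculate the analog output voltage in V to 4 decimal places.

LSB = 3 V / 2^14 = 183.11 µV.
V_out = 0 + 11634 × 0.000183105 V = 2.13025 V.

2.1302 V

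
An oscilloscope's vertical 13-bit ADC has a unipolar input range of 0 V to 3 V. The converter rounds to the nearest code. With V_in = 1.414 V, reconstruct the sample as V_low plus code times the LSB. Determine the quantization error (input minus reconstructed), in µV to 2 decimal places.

One LSB is 3 V / 8192 = 366.21 µV.
(1.414 − 0)/0.000366211 = 3861.1627; round gives code 3861.
Reconstructed: 1.4139404 V.
Difference: 5.95703e-05 V → 59.57 µV.

59.57 µV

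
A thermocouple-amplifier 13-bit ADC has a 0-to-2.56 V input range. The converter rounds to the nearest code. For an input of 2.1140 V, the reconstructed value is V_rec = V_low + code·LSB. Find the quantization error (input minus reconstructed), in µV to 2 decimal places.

-62.50 µV

Step size: 2.56 V ÷ 2^13 = 312.50 µV.
(2.1140 − 0)/0.0003125 = 6764.8000; round gives code 6765.
V_rec = 0 + 6765·0.0003125 = 2.1140625 V.
V_in − V_rec = -6.25e-05 V = -62.50 µV.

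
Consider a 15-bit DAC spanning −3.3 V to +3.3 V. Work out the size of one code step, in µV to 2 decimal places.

201.42 µV

Full-scale span = 6.6 V.
LSB = 6.6 / 2^15 = 6.6 / 32768 = 0.000201416 V = 201.42 µV.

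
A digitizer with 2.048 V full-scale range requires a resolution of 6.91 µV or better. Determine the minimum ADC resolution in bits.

Number of steps required ≥ 2.048 V / 6.91 µV = 296382.05.
Need 2^N ≥ 296382.05; 2^18 = 262144, 2^19 = 524288.
Minimum N = 19.

19 bits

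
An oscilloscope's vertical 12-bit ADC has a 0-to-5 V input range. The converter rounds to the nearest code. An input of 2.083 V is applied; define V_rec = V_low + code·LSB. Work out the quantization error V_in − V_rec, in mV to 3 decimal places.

0.480 mV

Step size: 5 V ÷ 2^12 = 1.221 mV.
Scaled input = 1706.3936 LSBs, so code = 1706.
Reconstructed: 2.0825195 V.
V_in − V_rec = 0.000480469 V = 0.480 mV.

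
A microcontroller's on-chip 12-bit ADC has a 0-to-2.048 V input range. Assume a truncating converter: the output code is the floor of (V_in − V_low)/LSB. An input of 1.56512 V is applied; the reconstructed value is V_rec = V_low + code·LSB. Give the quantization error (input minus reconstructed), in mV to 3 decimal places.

LSB = 2.048/2^12 = 0.500 mV.
Scaled input = 3130.2400 LSBs, so code = 3130.
Code 3130 maps back to 0 + 3130×0.0005 V = 1.565 V.
V_in − V_rec = 0.00012 V = 0.120 mV.

0.120 mV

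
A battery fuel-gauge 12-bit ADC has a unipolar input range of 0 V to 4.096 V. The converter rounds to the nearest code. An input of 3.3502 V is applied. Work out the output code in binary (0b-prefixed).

Full-scale span = 4.096 V; LSB = 4.096/2^12 = 1.000 mV.
(V_in − V_low)/LSB = (3.3502 − 0) / 0.001 = 3350.200.
round(3350.200) = 3350.
In binary (0b-prefixed): 0b110100010110.

code 0b110100010110 (decimal 3350)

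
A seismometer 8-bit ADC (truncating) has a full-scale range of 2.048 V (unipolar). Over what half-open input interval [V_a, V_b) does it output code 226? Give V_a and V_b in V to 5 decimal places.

[1.80800 V, 1.81600 V)

LSB = 2.048/2^8 = 8.000 mV.
V_a = V_low + 226·LSB = 1.808 V; V_b = V_low + 227·LSB = 1.816 V.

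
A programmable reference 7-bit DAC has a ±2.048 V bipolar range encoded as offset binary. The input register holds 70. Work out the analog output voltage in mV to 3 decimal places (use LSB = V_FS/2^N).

LSB = 4.096 V / 2^7 = 32.000 mV.
V_out = (−2.048) + 70 × 0.032 V = 0.192 V.
= 192.000 mV.

192.000 mV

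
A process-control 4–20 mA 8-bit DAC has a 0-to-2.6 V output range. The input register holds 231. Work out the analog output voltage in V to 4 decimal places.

2.3461 V

LSB = 2.6 V / 2^8 = 10.156 mV.
V_out = 0 + 231 × 0.0101563 V = 2.34609 V.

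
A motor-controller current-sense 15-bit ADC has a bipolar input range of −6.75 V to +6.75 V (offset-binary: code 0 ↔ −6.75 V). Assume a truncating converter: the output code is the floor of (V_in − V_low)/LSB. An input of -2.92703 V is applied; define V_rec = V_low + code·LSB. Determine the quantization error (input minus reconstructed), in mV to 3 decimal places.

0.140 mV

LSB = 13.5/2^15 = 411.99 µV.
Scaled input = 9279.3393 LSBs, so code = 9279.
Code 9279 maps back to (−6.75) + 9279×0.000411987 V = -2.9271698 V.
V_in − V_rec = 0.0001398 V = 0.140 mV.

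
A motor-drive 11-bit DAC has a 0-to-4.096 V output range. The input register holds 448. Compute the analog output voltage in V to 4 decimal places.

LSB = 4.096 V / 2^11 = 2.000 mV.
V_out = 0 + 448 × 0.002 V = 0.896 V.

0.8960 V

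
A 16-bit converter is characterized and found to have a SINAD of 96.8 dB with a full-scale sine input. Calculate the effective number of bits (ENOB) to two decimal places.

15.79 bits

ENOB = (SINAD − 1.76) / 6.02 = (96.8 − 1.76)/6.02 = 15.787.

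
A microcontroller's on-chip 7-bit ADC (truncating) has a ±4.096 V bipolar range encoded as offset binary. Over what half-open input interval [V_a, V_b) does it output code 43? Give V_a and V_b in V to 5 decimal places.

[-1.34400 V, -1.28000 V)

LSB = 8.192/2^7 = 64.000 mV.
V_a = V_low + 43·LSB = -1.344 V; V_b = V_low + 44·LSB = -1.28 V.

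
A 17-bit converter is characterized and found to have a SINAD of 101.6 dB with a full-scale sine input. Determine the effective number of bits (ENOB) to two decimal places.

ENOB = (SINAD − 1.76) / 6.02 = (101.6 − 1.76)/6.02 = 16.585.

16.58 bits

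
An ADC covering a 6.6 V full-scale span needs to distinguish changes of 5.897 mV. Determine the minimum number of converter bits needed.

11 bits

Number of steps required ≥ 6.6 V / 5.897 mV = 1119.21.
Need 2^N ≥ 1119.21; 2^10 = 1024, 2^11 = 2048.
Minimum N = 11.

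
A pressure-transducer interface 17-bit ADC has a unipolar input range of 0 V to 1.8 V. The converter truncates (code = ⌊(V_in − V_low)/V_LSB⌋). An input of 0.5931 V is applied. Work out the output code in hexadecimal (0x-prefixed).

code 0xA8B4 (decimal 43188)

With 131072 levels over 1.8 V, one step is 13.73 µV.
Input sits at 43188.224 steps above V_low.
Floor → code 43188.
In hexadecimal (0x-prefixed): 0xA8B4.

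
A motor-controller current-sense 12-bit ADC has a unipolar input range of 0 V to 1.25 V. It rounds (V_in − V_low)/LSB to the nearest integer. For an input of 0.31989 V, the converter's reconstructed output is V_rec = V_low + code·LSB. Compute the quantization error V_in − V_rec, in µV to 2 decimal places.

One LSB is 1.25 V / 4096 = 305.18 µV.
Scaled input = 1048.2156 LSBs, so code = 1048.
Code 1048 maps back to 0 + 1048×0.000305176 V = 0.31982422 V.
Difference: 6.57813e-05 V → 65.78 µV.

65.78 µV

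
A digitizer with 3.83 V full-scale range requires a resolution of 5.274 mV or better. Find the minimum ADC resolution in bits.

10 bits

Number of steps required ≥ 3.83 V / 5.274 mV = 726.20.
Need 2^N ≥ 726.20; 2^9 = 512, 2^10 = 1024.
Minimum N = 10.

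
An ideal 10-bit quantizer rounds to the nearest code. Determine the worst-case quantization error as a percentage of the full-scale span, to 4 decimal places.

0.0488 %

Rounding → worst-case error = ½ LSB = V_FS/2^11, so 100/2048 = 0.0488281 % of full scale.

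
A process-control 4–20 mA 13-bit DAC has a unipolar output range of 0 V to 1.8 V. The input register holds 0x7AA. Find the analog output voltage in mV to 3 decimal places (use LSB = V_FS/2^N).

LSB = 1.8 V / 2^13 = 219.73 µV.
Code 0x7AA = 1962 decimal.
V_out = 0 + 1962 × 0.000219727 V = 0.431104 V.
= 431.104 mV.

431.104 mV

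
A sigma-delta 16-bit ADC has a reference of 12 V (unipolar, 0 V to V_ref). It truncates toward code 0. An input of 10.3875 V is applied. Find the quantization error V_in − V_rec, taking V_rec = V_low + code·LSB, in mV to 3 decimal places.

0.110 mV

LSB = 12/2^16 = 183.11 µV.
Scaled input = 56729.6000 LSBs, so code = 56729.
Code 56729 maps back to 0 + 56729×0.000183105 V = 10.38739 V.
Error = 10.3875 − 10.38739 = 0.000109863 V = 0.110 mV.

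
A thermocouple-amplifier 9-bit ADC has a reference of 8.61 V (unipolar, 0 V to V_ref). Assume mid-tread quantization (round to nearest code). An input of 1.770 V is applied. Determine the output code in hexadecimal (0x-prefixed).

Full-scale span = 8.61 V; LSB = 8.61/2^9 = 16.816 mV.
Input sits at 105.254 steps above V_low.
Round → code 105.
In hexadecimal (0x-prefixed): 0x69.

code 0x69 (decimal 105)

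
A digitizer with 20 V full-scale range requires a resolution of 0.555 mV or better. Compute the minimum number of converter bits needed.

Number of steps required ≥ 20 V / 0.555 mV = 36036.04.
Need 2^N ≥ 36036.04; 2^15 = 32768, 2^16 = 65536.
Minimum N = 16.

16 bits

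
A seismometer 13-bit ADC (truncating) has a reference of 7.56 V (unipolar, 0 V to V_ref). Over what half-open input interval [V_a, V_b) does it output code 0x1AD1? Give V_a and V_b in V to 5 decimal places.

LSB = 7.56/2^13 = 0.923 mV.
Code 0x1AD1 = 6865 decimal.
V_a = V_low + 6865·LSB = 6.33538 V; V_b = V_low + 6866·LSB = 6.3363 V.

[6.33538 V, 6.33630 V)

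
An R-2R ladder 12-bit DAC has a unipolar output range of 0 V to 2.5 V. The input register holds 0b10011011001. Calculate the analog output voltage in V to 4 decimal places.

LSB = 2.5 V / 2^12 = 0.610 mV.
Code 0b10011011001 = 1241 decimal.
V_out = 0 + 1241 × 0.000610352 V = 0.757446 V.

0.7574 V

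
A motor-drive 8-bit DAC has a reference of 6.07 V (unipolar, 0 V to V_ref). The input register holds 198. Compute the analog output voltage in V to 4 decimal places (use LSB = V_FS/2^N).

LSB = 6.07 V / 2^8 = 23.711 mV.
V_out = 0 + 198 × 0.0237109 V = 4.69477 V.

4.6948 V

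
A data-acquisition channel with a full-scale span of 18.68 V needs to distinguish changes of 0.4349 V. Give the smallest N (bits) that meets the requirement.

6 bits

Number of steps required ≥ 18.68 V / 0.4349 V = 42.95.
Need 2^N ≥ 42.95; 2^5 = 32, 2^6 = 64.
Minimum N = 6.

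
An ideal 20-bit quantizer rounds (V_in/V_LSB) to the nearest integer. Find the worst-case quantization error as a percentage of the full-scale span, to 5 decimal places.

Rounding → worst-case error = ½ LSB = V_FS/2^21, so 100/2097152 = 4.76837e-05 % of full scale.

0.00005 %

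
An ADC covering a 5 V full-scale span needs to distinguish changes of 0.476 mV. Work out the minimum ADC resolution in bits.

14 bits

Number of steps required ≥ 5 V / 0.476 mV = 10504.20.
Need 2^N ≥ 10504.20; 2^13 = 8192, 2^14 = 16384.
Minimum N = 14.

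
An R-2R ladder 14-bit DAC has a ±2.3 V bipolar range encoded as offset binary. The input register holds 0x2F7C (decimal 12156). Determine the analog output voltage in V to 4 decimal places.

1.1129 V

LSB = 4.6 V / 2^14 = 280.76 µV.
Code 0x2F7C = 12156 decimal.
V_out = (−2.3) + 12156 × 0.000280762 V = 1.11294 V.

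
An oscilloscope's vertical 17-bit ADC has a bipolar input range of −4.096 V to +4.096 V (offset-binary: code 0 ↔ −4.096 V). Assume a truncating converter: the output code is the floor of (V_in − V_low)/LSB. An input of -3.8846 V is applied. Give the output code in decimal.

code 3382

LSB = 8.192 V / 131072 = 62.50 µV.
(V_in − V_low)/LSB = (-3.8846 − (−4.096)) / 6.25e-05 = 3382.400.
Floor → code 3382.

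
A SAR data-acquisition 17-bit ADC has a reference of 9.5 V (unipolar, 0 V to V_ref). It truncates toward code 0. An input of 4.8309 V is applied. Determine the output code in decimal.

code 66652

With 131072 levels over 9.5 V, one step is 72.48 µV.
(4.8309 − 0) / 7.24792e-05 = 66652.182 LSBs.
Floor → code 66652.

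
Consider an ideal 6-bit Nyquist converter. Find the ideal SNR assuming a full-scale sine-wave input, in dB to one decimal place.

SNR ≈ 6.02·N + 1.76 dB = 6.02·6 + 1.76 = 37.88 dB.

37.9 dB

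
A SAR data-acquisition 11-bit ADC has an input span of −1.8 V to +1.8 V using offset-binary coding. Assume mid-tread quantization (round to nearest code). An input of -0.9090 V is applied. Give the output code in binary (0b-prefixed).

Full-scale span = 3.6 V; LSB = 3.6/2^11 = 1.758 mV.
Input sits at 506.880 steps above V_low.
round(506.880) = 507.
In binary (0b-prefixed): 0b111111011.

code 0b111111011 (decimal 507)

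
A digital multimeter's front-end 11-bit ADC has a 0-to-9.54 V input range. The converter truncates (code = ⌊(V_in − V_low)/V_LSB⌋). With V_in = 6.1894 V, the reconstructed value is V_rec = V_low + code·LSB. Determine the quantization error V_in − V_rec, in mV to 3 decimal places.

LSB = 9.54/2^11 = 4.658 mV.
(6.1894 − 0)/0.0046582 = 1328.7098; ⌊·⌋ gives code 1328.
Code 1328 maps back to 0 + 1328×0.0046582 V = 6.1860938 V.
Error = 6.1894 − 6.1860938 = 0.00330625 V = 3.306 mV.

3.306 mV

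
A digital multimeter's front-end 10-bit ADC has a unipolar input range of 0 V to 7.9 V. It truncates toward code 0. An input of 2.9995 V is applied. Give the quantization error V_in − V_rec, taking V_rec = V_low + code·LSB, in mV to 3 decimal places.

6.141 mV

Step size: 7.9 V ÷ 2^10 = 7.715 mV.
Scaled input = 388.7959 LSBs, so code = 388.
Reconstructed: 2.9933594 V.
V_in − V_rec = 0.00614063 V = 6.141 mV.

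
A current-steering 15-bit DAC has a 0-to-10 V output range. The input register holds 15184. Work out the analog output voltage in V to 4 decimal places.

4.6338 V

LSB = 10 V / 2^15 = 305.18 µV.
V_out = 0 + 15184 × 0.000305176 V = 4.63379 V.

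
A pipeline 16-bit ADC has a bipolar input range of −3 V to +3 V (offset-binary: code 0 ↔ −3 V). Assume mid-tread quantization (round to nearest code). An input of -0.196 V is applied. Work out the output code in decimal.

LSB = 6 V / 65536 = 91.55 µV.
(-0.196 − (−3)) / 9.15527e-05 = 30627.157 LSBs.
Round → code 30627.

code 30627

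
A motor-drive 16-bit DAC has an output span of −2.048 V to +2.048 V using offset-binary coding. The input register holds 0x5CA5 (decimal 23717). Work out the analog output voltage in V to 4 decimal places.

-0.5657 V

LSB = 4.096 V / 2^16 = 62.50 µV.
Code 0x5CA5 = 23717 decimal.
V_out = (−2.048) + 23717 × 6.25e-05 V = -0.565688 V.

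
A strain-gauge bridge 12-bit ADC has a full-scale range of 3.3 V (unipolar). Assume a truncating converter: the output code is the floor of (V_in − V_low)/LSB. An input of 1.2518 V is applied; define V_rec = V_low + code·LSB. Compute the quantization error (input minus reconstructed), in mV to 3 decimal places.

LSB = 3.3/2^12 = 0.806 mV.
(1.2518 − 0)/0.000805664 = 1553.7493; ⌊·⌋ gives code 1553.
Reconstructed: 1.2511963 V.
V_in − V_rec = 0.000603711 V = 0.604 mV.

0.604 mV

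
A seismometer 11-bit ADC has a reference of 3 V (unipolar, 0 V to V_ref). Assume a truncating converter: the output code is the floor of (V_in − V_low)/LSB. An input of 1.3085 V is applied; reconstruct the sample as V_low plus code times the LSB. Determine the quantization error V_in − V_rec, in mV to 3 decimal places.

Step size: 3 V ÷ 2^11 = 1.465 mV.
(1.3085 − 0)/0.00146484 = 893.2693; ⌊·⌋ gives code 893.
Code 893 maps back to 0 + 893×0.00146484 V = 1.3081055 V.
Error = 1.3085 − 1.3081055 = 0.000394531 V = 0.395 mV.

0.395 mV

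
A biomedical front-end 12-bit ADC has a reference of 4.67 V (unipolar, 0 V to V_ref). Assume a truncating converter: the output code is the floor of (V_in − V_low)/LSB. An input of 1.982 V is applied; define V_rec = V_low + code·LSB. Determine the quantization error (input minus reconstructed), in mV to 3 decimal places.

LSB = 4.67/2^12 = 1.140 mV.
Scaled input = 1738.3880 LSBs, so code = 1738.
V_rec = 0 + 1738·0.00114014 = 1.9815576 V.
V_in − V_rec = 0.000442383 V = 0.442 mV.

0.442 mV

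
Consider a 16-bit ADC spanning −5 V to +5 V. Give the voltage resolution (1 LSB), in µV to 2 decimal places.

152.59 µV

Full-scale span = 10 V.
LSB = 10 / 2^16 = 10 / 65536 = 0.000152588 V = 152.59 µV.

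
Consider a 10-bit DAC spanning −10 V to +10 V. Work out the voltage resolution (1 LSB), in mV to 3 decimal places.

19.531 mV

Full-scale span = 20 V.
LSB = 20 / 2^10 = 20 / 1024 = 0.0195312 V = 19.531 mV.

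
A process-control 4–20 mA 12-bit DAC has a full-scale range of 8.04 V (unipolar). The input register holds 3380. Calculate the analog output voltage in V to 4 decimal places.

LSB = 8.04 V / 2^12 = 1.963 mV.
V_out = 0 + 3380 × 0.00196289 V = 6.63457 V.

6.6346 V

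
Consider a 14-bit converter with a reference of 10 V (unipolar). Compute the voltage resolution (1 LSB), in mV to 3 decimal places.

0.610 mV

Full-scale span = 10 V.
LSB = 10 / 2^14 = 10 / 16384 = 0.000610352 V = 0.610 mV.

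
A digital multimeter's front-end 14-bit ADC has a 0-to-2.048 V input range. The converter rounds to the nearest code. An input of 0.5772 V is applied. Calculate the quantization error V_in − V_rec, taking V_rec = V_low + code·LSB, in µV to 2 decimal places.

LSB = 2.048/2^14 = 125.00 µV.
Scaled input = 4617.6000 LSBs, so code = 4618.
V_rec = 0 + 4618·0.000125 = 0.57725 V.
Error = 0.5772 − 0.57725 = -5e-05 V = -50.00 µV.

-50.00 µV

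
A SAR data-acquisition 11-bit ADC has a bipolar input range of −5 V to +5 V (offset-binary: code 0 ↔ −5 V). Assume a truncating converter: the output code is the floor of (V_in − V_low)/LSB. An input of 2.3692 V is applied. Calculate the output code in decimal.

Full-scale span = 10 V; LSB = 10/2^11 = 4.883 mV.
(2.3692 − (−5)) / 0.00488281 = 1509.212 LSBs.
Floor → code 1509.

code 1509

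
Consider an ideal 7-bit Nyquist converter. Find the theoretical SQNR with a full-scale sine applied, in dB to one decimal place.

SNR ≈ 6.02·N + 1.76 dB = 6.02·7 + 1.76 = 43.90 dB.

43.9 dB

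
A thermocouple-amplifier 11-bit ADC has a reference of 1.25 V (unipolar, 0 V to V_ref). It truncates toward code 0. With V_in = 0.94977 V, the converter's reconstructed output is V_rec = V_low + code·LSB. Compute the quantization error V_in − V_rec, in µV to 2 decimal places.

Step size: 1.25 V ÷ 2^11 = 0.610 mV.
Scaled input = 1556.1032 LSBs, so code = 1556.
V_rec = 0 + 1556·0.000610352 = 0.94970703 V.
Error = 0.94977 − 0.94970703 = 6.29687e-05 V = 62.97 µV.

62.97 µV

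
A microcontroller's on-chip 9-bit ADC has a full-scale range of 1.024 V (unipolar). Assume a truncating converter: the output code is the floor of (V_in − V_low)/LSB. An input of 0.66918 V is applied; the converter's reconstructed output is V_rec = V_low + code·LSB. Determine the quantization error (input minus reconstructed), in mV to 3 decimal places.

LSB = 1.024/2^9 = 2.000 mV.
(0.66918 − 0)/0.002 = 334.5900; ⌊·⌋ gives code 334.
Reconstructed: 0.668 V.
Difference: 0.00118 V → 1.180 mV.

1.180 mV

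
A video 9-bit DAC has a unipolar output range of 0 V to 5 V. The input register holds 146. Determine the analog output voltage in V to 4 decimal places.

LSB = 5 V / 2^9 = 9.766 mV.
V_out = 0 + 146 × 0.00976562 V = 1.42578 V.

1.4258 V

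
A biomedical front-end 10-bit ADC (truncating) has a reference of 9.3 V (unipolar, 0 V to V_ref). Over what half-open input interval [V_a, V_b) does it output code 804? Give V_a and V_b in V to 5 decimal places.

LSB = 9.3/2^10 = 9.082 mV.
V_a = V_low + 804·LSB = 7.30195 V; V_b = V_low + 805·LSB = 7.31104 V.

[7.30195 V, 7.31104 V)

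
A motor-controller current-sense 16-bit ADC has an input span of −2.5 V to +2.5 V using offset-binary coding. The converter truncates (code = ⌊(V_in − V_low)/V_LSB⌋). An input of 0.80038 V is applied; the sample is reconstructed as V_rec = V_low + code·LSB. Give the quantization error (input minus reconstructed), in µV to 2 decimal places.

56.51 µV

Step size: 5 V ÷ 2^16 = 76.29 µV.
(V_in − V_low)/LSB = (0.80038 − (−2.5))/7.62939e-05 = 43258.7407 → code 43258 (floor).
V_rec = (−2.5) + 43258·7.62939e-05 = 0.80032349 V.
V_in − V_rec = 5.65137e-05 V = 56.51 µV.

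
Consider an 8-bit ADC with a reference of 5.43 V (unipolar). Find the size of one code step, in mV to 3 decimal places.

21.211 mV

Full-scale span = 5.43 V.
LSB = 5.43 / 2^8 = 5.43 / 256 = 0.0212109 V = 21.211 mV.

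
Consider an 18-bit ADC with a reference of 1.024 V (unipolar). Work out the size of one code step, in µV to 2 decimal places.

3.91 µV

Full-scale span = 1.024 V.
LSB = 1.024 / 2^18 = 1.024 / 262144 = 3.90625e-06 V = 3.91 µV.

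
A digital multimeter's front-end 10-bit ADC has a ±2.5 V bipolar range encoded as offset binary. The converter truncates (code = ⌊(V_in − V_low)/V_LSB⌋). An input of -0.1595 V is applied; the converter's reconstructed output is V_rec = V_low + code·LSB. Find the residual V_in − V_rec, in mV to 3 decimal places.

1.633 mV

One LSB is 5 V / 1024 = 4.883 mV.
Scaled input = 479.3344 LSBs, so code = 479.
Code 479 maps back to (−2.5) + 479×0.00488281 V = -0.16113281 V.
Error = -0.1595 − (−0.16113281) = 0.00163281 V = 1.633 mV.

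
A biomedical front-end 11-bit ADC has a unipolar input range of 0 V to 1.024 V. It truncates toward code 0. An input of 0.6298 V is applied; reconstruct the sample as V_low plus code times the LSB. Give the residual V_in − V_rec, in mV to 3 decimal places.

LSB = 1.024/2^11 = 0.500 mV.
Scaled input = 1259.6000 LSBs, so code = 1259.
Reconstructed: 0.6295 V.
Error = 0.6298 − 0.6295 = 0.0003 V = 0.300 mV.

0.300 mV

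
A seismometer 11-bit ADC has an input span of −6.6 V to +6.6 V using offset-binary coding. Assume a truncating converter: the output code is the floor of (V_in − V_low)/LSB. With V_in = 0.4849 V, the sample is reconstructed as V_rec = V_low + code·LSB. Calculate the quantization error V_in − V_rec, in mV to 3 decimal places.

1.502 mV

Step size: 13.2 V ÷ 2^11 = 6.445 mV.
(0.4849 − (−6.6))/0.00644531 = 1099.2330; ⌊·⌋ gives code 1099.
V_rec = (−6.6) + 1099·0.00644531 = 0.48339844 V.
V_in − V_rec = 0.00150156 V = 1.502 mV.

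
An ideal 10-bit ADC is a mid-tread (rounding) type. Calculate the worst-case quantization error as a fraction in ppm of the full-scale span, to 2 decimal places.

488.28 ppm

Rounding → worst-case error = ½ LSB = V_FS/2^11, so 1e+06/2048 = 488.281 ppm of full scale.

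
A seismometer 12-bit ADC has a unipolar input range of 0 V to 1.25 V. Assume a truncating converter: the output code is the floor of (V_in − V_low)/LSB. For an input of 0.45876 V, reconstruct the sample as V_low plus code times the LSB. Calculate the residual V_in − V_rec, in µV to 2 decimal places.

80.80 µV

Step size: 1.25 V ÷ 2^12 = 305.18 µV.
Scaled input = 1503.2648 LSBs, so code = 1503.
Code 1503 maps back to 0 + 1503×0.000305176 V = 0.4586792 V.
Difference: 8.08008e-05 V → 80.80 µV.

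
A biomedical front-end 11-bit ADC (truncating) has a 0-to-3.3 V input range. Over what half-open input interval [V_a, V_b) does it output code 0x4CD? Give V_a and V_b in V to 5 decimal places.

LSB = 3.3/2^11 = 1.611 mV.
Code 0x4CD = 1229 decimal.
V_a = V_low + 1229·LSB = 1.98032 V; V_b = V_low + 1230·LSB = 1.98193 V.

[1.98032 V, 1.98193 V)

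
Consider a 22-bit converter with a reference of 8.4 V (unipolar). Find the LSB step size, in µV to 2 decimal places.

Full-scale span = 8.4 V.
LSB = 8.4 / 2^22 = 8.4 / 4194304 = 2.00272e-06 V = 2.00 µV.

2.00 µV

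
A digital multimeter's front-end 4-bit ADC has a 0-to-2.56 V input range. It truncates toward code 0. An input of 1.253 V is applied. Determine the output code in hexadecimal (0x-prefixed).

code 0x7 (decimal 7)

With 16 levels over 2.56 V, one step is 160.000 mV.
(V_in − V_low)/LSB = (1.253 − 0) / 0.16 = 7.831.
So the output code is 7.
In hexadecimal (0x-prefixed): 0x7.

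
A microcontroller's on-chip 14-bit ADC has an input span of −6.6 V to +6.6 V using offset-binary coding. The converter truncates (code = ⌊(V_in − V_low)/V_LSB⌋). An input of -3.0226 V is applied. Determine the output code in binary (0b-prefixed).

With 16384 levels over 13.2 V, one step is 0.806 mV.
(-3.0226 − (−6.6)) / 0.000805664 = 4440.312 LSBs.
⌊·⌋(4440.312) = 4440.
In binary (0b-prefixed): 0b1000101011000.

code 0b1000101011000 (decimal 4440)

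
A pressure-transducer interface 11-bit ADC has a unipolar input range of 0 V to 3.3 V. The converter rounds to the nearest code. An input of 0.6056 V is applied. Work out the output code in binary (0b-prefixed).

code 0b101111000 (decimal 376)

With 2048 levels over 3.3 V, one step is 1.611 mV.
Input sits at 375.839 steps above V_low.
So the output code is 376.
In binary (0b-prefixed): 0b101111000.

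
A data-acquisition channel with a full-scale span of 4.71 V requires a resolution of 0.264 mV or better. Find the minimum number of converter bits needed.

15 bits

Number of steps required ≥ 4.71 V / 0.264 mV = 17840.91.
Need 2^N ≥ 17840.91; 2^14 = 16384, 2^15 = 32768.
Minimum N = 15.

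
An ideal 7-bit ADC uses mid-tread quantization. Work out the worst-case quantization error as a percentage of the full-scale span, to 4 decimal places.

0.3906 %

Rounding → worst-case error = ½ LSB = V_FS/2^8, so 100/256 = 0.390625 % of full scale.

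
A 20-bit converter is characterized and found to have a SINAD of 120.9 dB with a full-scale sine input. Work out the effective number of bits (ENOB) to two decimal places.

19.79 bits

ENOB = (SINAD − 1.76) / 6.02 = (120.9 − 1.76)/6.02 = 19.791.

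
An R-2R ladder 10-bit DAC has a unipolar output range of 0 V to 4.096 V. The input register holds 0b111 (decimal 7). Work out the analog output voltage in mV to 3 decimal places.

LSB = 4.096 V / 2^10 = 4.000 mV.
Code 0b111 = 7 decimal.
V_out = 0 + 7 × 0.004 V = 0.028 V.
= 28.000 mV.

28.000 mV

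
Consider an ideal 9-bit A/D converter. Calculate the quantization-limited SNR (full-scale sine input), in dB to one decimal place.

SNR ≈ 6.02·N + 1.76 dB = 6.02·9 + 1.76 = 55.94 dB.

55.9 dB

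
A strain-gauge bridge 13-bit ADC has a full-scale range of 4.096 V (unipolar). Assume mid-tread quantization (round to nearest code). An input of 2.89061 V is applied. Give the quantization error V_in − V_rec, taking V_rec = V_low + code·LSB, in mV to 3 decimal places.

0.110 mV

Step size: 4.096 V ÷ 2^13 = 0.500 mV.
Scaled input = 5781.2200 LSBs, so code = 5781.
Reconstructed: 2.8905 V.
Difference: 0.00011 V → 0.110 mV.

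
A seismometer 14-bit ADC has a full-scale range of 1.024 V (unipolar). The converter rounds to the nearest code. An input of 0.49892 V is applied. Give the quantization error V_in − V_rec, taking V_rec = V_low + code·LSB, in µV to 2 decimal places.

-17.50 µV

Step size: 1.024 V ÷ 2^14 = 62.50 µV.
(0.49892 − 0)/6.25e-05 = 7982.7200; round gives code 7983.
Reconstructed: 0.4989375 V.
Error = 0.49892 − 0.4989375 = -1.75e-05 V = -17.50 µV.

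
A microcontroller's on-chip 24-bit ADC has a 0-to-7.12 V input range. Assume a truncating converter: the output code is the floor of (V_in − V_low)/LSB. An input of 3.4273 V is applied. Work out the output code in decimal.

With 16777216 levels over 7.12 V, one step is 0.42 µV.
(V_in − V_low)/LSB = (3.4273 − 0) / 4.24385e-07 = 8075920.280.
So the output code is 8075920.

code 8075920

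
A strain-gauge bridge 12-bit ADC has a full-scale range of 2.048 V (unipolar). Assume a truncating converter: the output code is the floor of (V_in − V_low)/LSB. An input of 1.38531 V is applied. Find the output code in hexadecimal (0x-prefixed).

code 0xAD2 (decimal 2770)

LSB = 2.048 V / 4096 = 0.500 mV.
Input sits at 2770.620 steps above V_low.
Floor → code 2770.
In hexadecimal (0x-prefixed): 0xAD2.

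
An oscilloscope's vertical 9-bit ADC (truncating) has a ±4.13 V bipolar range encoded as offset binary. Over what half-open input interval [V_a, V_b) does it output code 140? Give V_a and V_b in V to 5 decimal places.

LSB = 8.26/2^9 = 16.133 mV.
V_a = V_low + 140·LSB = -1.87141 V; V_b = V_low + 141·LSB = -1.85527 V.

[-1.87141 V, -1.85527 V)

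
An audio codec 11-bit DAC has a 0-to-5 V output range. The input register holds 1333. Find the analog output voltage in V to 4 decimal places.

LSB = 5 V / 2^11 = 2.441 mV.
V_out = 0 + 1333 × 0.00244141 V = 3.25439 V.

3.2544 V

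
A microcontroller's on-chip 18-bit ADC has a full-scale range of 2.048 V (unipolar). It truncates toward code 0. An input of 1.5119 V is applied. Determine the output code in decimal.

code 193523

LSB = 2.048 V / 262144 = 7.81 µV.
(V_in − V_low)/LSB = (1.5119 − 0) / 7.8125e-06 = 193523.200.
Floor → code 193523.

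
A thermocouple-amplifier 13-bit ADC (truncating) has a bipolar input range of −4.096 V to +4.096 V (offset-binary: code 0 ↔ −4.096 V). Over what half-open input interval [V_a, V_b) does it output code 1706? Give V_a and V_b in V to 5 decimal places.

[-2.39000 V, -2.38900 V)

LSB = 8.192/2^13 = 1.000 mV.
V_a = V_low + 1706·LSB = -2.39 V; V_b = V_low + 1707·LSB = -2.389 V.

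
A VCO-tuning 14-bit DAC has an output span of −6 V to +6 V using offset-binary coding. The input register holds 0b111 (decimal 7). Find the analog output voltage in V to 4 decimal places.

-5.9949 V

LSB = 12 V / 2^14 = 0.732 mV.
Code 0b111 = 7 decimal.
V_out = (−6) + 7 × 0.000732422 V = -5.99487 V.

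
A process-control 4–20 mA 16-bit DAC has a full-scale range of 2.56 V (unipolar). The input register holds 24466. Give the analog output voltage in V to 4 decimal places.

0.9557 V

LSB = 2.56 V / 2^16 = 39.06 µV.
V_out = 0 + 24466 × 3.90625e-05 V = 0.955703 V.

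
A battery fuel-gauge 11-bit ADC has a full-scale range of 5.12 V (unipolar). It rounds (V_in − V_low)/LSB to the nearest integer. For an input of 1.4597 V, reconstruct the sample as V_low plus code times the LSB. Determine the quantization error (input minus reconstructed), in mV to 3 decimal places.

Step size: 5.12 V ÷ 2^11 = 2.500 mV.
(V_in − V_low)/LSB = (1.4597 − 0)/0.0025 = 583.8800 → code 584 (round).
V_rec = 0 + 584·0.0025 = 1.46 V.
V_in − V_rec = -0.0003 V = -0.300 mV.

-0.300 mV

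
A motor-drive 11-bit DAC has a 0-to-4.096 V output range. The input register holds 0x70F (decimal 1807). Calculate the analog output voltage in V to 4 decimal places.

3.6140 V

LSB = 4.096 V / 2^11 = 2.000 mV.
Code 0x70F = 1807 decimal.
V_out = 0 + 1807 × 0.002 V = 3.614 V.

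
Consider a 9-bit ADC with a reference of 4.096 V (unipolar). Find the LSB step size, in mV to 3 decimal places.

Full-scale span = 4.096 V.
LSB = 4.096 / 2^9 = 4.096 / 512 = 0.008 V = 8.000 mV.

8.000 mV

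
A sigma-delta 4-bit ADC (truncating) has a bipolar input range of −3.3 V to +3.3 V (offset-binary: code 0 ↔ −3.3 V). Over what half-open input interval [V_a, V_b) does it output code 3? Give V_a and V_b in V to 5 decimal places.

LSB = 6.6/2^4 = 412.500 mV.
V_a = V_low + 3·LSB = -2.0625 V; V_b = V_low + 4·LSB = -1.65 V.

[-2.06250 V, -1.65000 V)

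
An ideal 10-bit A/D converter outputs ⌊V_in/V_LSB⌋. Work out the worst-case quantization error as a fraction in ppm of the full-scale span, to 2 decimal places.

Truncating → worst-case error = 1 LSB = V_FS/2^10, so 1e+06/1024 = 976.562 ppm of full scale.

976.56 ppm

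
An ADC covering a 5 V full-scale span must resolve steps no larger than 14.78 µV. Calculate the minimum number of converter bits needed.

19 bits

Number of steps required ≥ 5 V / 14.78 µV = 338294.99.
Need 2^N ≥ 338294.99; 2^18 = 262144, 2^19 = 524288.
Minimum N = 19.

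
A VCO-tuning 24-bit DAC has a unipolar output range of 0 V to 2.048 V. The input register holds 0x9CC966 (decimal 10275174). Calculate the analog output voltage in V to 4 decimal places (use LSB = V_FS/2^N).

1.2543 V

LSB = 2.048 V / 2^24 = 0.12 µV.
Code 0x9CC966 = 10275174 decimal.
V_out = 0 + 10275174 × 1.2207e-07 V = 1.25429 V.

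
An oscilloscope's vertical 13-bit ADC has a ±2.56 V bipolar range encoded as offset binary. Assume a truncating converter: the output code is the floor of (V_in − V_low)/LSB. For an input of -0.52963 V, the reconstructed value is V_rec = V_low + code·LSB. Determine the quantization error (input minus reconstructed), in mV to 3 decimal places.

One LSB is 5.12 V / 8192 = 0.625 mV.
(-0.52963 − (−2.56))/0.000625 = 3248.5920; ⌊·⌋ gives code 3248.
V_rec = (−2.56) + 3248·0.000625 = -0.53 V.
Error = -0.52963 − (−0.53) = 0.00037 V = 0.370 mV.

0.370 mV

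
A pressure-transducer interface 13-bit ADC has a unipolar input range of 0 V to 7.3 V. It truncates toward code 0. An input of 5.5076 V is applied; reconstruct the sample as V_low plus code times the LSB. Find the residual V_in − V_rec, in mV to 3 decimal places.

0.520 mV

LSB = 7.3/2^13 = 0.891 mV.
(V_in − V_low)/LSB = (5.5076 − 0)/0.000891113 = 6180.5835 → code 6180 (floor).
Reconstructed: 5.5070801 V.
Difference: 0.000519922 V → 0.520 mV.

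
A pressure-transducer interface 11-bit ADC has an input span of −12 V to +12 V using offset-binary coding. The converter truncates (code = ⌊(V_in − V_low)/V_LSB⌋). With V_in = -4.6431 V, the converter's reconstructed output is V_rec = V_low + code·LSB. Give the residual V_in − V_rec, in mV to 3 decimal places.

9.244 mV

LSB = 24/2^11 = 11.719 mV.
(V_in − V_low)/LSB = (-4.6431 − (−12))/0.0117188 = 627.7888 → code 627 (floor).
V_rec = (−12) + 627·0.0117188 = -4.6523438 V.
Difference: 0.00924375 V → 9.244 mV.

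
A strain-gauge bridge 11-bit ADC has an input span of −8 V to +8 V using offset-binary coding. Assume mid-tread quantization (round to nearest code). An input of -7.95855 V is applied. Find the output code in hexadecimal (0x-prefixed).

code 0x5 (decimal 5)

Full-scale span = 16 V; LSB = 16/2^11 = 7.812 mV.
(-7.95855 − (−8)) / 0.0078125 = 5.306 LSBs.
Round → code 5.
In hexadecimal (0x-prefixed): 0x5.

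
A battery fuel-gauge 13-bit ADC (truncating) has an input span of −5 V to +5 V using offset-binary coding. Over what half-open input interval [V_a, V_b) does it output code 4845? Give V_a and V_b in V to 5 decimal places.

LSB = 10/2^13 = 1.221 mV.
V_a = V_low + 4845·LSB = 0.914307 V; V_b = V_low + 4846·LSB = 0.915527 V.

[0.91431 V, 0.91553 V)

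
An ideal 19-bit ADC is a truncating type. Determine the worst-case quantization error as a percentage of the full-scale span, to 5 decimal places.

0.00019 %

Truncating → worst-case error = 1 LSB = V_FS/2^19, so 100/524288 = 0.000190735 % of full scale.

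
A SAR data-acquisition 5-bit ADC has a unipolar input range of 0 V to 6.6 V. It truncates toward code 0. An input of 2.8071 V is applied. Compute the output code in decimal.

Full-scale span = 6.6 V; LSB = 6.6/2^5 = 206.250 mV.
(V_in − V_low)/LSB = (2.8071 − 0) / 0.20625 = 13.610.
So the output code is 13.

code 13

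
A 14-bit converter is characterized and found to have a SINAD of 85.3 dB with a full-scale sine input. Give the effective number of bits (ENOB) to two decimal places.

13.88 bits

ENOB = (SINAD − 1.76) / 6.02 = (85.3 − 1.76)/6.02 = 13.877.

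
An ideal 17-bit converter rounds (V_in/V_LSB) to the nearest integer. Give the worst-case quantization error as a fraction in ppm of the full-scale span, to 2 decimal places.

3.81 ppm

Rounding → worst-case error = ½ LSB = V_FS/2^18, so 1e+06/262144 = 3.8147 ppm of full scale.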